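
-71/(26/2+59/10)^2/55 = -1420/392931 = -0.00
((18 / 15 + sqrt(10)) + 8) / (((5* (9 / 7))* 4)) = 7* sqrt(10) / 180 + 161 / 450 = 0.48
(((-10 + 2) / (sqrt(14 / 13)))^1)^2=416 / 7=59.43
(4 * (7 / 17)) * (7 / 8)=49 / 34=1.44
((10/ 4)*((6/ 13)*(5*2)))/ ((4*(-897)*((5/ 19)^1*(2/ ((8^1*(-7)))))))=1330/ 3887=0.34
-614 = -614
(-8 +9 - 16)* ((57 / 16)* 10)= -4275 / 8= -534.38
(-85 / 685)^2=0.02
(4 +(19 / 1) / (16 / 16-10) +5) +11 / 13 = 905 / 117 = 7.74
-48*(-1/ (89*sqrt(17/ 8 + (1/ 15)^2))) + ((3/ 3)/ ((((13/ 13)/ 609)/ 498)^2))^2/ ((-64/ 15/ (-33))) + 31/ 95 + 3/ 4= 1440*sqrt(7666)/ 341137 + 12432697514755121492285717/ 190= 65435250077658534169925.20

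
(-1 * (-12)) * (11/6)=22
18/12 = 3/2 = 1.50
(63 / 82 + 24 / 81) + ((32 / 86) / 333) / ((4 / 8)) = 1.07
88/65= 1.35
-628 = -628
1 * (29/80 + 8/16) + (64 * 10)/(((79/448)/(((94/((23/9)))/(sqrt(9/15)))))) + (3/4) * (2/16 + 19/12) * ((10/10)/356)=49333/56960 + 80855040 * sqrt(15)/1817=172345.51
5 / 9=0.56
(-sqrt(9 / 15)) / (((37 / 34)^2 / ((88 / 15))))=-101728 * sqrt(15) / 102675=-3.84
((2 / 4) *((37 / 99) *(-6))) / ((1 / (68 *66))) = -5032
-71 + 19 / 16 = -1117 / 16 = -69.81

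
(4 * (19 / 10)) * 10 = 76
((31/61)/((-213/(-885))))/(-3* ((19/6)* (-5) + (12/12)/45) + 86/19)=5212650/128271227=0.04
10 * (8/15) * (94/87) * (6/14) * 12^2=72192/203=355.63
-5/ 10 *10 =-5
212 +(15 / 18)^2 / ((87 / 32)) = 212.26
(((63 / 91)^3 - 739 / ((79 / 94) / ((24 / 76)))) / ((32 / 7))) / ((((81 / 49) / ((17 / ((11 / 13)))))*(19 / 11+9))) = -1777690328491 / 25862061888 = -68.74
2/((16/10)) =5/4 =1.25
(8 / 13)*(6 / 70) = 24 / 455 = 0.05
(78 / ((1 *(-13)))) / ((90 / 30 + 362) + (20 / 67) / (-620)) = -6231 / 379052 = -0.02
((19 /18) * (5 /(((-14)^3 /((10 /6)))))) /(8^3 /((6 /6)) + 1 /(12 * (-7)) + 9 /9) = -475 /76012524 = -0.00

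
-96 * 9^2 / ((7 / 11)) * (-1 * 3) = 36658.29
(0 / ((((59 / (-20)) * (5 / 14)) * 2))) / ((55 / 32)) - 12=-12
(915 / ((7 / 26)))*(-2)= -47580 / 7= -6797.14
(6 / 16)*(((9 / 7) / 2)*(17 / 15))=153 / 560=0.27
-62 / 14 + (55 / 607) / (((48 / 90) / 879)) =4925689 / 33992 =144.91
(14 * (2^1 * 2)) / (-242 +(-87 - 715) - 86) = -28 / 565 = -0.05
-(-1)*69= 69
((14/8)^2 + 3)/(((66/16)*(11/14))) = 1.87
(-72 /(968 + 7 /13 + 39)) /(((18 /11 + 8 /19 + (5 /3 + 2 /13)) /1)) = -1271556 /69002447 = -0.02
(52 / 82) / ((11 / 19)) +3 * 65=88439 / 451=196.10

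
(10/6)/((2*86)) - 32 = -16507/516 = -31.99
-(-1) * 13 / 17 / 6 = 13 / 102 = 0.13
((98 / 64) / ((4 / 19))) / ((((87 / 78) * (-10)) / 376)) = -568841 / 2320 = -245.19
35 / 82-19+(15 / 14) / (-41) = -5338 / 287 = -18.60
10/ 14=5/ 7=0.71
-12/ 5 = -2.40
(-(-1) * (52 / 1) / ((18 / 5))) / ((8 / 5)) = 325 / 36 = 9.03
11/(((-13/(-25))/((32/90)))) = 880/117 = 7.52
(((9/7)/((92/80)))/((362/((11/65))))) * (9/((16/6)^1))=2673/1515332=0.00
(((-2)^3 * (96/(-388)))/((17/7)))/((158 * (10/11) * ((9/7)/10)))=17248/390813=0.04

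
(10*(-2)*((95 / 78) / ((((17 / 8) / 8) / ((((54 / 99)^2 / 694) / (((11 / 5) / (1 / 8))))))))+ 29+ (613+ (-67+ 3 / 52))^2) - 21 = 6330701641049833 / 21230642576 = 298187.00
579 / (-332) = -579 / 332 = -1.74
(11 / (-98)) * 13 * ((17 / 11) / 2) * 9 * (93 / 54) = -6851 / 392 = -17.48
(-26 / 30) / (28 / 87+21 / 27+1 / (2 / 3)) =-2262 / 6785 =-0.33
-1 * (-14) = 14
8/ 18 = 4/ 9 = 0.44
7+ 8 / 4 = 9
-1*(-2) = 2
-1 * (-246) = 246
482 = 482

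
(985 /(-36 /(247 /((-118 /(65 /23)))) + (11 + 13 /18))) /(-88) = -0.63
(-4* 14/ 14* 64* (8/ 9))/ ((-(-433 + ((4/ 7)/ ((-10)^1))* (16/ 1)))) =-71680/ 136683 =-0.52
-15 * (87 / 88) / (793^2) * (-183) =3915 / 907192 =0.00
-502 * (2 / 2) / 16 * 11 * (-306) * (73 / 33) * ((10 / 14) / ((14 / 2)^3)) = 4672365 / 9604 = 486.50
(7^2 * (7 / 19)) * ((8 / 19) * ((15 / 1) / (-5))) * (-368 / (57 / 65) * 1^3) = 65636480 / 6859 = 9569.39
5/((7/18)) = 90/7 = 12.86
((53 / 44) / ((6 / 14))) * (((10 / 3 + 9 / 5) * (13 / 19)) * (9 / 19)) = 33761 / 7220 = 4.68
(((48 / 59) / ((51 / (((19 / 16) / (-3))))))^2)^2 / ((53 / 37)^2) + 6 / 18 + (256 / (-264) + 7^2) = 122504522673785407607 / 2532988250733180339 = 48.36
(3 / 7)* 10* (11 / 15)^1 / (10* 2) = 11 / 70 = 0.16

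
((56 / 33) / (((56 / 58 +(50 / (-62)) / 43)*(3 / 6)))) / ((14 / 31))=9586936 / 1207767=7.94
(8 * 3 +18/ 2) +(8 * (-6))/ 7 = 26.14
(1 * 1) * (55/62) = 55/62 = 0.89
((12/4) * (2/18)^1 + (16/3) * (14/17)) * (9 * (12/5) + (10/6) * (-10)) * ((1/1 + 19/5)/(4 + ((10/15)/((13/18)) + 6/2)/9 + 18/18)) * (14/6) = 48.03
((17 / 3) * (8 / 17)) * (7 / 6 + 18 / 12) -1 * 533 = -4733 / 9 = -525.89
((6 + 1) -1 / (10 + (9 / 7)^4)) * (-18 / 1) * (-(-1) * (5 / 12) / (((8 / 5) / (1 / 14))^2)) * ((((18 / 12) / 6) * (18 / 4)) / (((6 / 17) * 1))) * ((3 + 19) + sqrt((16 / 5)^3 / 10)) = -1589803875 / 219132928 -5781105 * sqrt(2) / 13695808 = -7.85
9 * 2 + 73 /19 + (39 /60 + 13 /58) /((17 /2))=2055583 /93670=21.94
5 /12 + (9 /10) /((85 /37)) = 4123 /5100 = 0.81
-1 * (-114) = 114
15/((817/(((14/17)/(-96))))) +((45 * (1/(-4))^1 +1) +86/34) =-1715735/222224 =-7.72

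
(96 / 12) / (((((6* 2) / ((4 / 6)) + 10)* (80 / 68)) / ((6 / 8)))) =51 / 280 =0.18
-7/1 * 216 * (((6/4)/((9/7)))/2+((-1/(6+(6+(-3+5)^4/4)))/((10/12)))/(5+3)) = -34713/40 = -867.82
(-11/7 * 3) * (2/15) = -22/35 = -0.63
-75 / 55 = -15 / 11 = -1.36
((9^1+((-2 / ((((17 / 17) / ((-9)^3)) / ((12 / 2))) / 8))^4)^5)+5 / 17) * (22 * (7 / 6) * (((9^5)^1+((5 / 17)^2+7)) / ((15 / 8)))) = 283920900071258715842241068377489678959031110549365961959797378697413737164276691167899667430993189742926320 / 44217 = 6421080129164319511550785000000000000000000000000000000000000000000000000000000000000000000000000000000.00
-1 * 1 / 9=-1 / 9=-0.11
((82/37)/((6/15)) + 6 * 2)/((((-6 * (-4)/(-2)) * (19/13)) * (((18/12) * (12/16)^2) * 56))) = -8437/398601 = -0.02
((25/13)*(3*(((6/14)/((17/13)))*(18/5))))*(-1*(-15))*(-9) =-109350/119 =-918.91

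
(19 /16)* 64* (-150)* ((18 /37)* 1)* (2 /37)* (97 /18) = -2211600 /1369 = -1615.49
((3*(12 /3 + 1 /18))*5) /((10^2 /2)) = 73 /60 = 1.22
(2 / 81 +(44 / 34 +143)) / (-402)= -198727 / 553554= -0.36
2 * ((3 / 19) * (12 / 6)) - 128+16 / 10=-11948 / 95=-125.77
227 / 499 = 0.45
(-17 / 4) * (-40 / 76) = 2.24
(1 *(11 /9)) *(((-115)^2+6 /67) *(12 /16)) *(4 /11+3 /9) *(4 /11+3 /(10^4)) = 815867055479 /265320000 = 3075.03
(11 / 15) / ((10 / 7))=77 / 150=0.51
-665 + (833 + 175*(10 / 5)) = 518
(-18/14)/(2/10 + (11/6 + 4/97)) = -26190/42259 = -0.62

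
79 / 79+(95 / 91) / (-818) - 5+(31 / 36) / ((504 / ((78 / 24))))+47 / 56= -1218026993 / 385886592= -3.16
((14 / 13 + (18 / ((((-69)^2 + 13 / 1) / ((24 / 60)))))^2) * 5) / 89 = 1994223362 / 32961593665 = 0.06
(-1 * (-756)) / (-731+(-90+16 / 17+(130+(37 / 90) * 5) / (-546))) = -126309456 / 137052557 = -0.92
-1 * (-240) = 240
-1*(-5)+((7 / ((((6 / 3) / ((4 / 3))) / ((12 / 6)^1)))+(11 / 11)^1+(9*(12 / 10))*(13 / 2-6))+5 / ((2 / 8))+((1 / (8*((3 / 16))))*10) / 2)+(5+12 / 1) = 916 / 15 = 61.07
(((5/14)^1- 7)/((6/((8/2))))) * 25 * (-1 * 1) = 775/7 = 110.71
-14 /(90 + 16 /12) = -21 /137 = -0.15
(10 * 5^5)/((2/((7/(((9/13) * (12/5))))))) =7109375/108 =65827.55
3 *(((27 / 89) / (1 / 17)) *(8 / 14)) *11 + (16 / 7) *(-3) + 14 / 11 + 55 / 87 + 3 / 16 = 92.49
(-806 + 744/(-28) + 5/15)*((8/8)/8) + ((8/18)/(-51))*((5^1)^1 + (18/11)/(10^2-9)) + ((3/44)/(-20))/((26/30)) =-58854535/565488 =-104.08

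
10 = 10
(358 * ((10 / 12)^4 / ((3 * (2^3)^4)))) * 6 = 111875 / 1327104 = 0.08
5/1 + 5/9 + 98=932/9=103.56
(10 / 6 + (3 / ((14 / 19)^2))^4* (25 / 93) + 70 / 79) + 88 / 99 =8262785422872917 / 32527866583296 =254.02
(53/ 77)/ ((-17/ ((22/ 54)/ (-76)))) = 53/ 244188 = 0.00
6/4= 3/2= 1.50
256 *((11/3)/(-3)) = -2816/9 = -312.89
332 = 332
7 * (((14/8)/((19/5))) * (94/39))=11515/1482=7.77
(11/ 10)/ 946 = 1/ 860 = 0.00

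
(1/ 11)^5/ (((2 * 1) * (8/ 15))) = 15/ 2576816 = 0.00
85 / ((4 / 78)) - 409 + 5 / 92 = 114867 / 92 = 1248.55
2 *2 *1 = 4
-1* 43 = -43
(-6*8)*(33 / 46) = -792 / 23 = -34.43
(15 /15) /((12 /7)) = 7 /12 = 0.58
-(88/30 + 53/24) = -617/120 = -5.14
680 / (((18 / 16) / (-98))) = -533120 / 9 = -59235.56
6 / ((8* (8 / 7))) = 21 / 32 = 0.66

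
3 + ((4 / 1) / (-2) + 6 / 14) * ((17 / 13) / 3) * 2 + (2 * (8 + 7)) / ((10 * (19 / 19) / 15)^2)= 37745 / 546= 69.13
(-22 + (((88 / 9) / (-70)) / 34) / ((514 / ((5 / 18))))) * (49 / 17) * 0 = 0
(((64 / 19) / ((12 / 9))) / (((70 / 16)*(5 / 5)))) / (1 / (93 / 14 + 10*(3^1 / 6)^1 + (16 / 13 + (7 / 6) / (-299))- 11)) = 300544 / 278369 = 1.08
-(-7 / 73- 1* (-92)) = -91.90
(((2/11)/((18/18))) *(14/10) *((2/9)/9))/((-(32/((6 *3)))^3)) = -0.00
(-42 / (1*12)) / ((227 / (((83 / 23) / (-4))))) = 581 / 41768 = 0.01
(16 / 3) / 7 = 16 / 21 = 0.76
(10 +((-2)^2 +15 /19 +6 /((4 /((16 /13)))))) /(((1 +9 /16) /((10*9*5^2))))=5916960 /247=23955.30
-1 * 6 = -6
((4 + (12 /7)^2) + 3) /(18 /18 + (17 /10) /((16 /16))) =3.68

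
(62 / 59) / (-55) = -0.02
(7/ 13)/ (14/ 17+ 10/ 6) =357/ 1651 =0.22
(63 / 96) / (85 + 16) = 21 / 3232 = 0.01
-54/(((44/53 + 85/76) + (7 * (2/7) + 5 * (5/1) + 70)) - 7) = -217512/370369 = -0.59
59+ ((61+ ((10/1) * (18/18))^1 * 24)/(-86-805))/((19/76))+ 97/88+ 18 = 547081/7128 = 76.75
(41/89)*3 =123/89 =1.38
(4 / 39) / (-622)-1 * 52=-630710 / 12129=-52.00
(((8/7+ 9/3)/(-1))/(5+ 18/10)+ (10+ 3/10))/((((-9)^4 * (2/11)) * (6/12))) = 0.02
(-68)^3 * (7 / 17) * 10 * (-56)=72504320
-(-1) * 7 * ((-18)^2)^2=734832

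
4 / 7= 0.57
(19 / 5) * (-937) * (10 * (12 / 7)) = -427272 / 7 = -61038.86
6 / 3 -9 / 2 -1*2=-9 / 2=-4.50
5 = 5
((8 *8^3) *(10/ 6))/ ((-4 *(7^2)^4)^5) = -20/ 19100417282727083957224305417672003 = -0.00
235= 235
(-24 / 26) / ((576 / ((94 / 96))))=-47 / 29952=-0.00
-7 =-7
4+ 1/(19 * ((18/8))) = 4.02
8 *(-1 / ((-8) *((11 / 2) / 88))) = 16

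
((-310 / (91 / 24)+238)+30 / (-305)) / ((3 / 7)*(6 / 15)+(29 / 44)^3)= 341.12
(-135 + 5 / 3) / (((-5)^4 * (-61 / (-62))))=-992 / 4575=-0.22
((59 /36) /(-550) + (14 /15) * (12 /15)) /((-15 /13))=-7657 /11880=-0.64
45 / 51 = 15 / 17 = 0.88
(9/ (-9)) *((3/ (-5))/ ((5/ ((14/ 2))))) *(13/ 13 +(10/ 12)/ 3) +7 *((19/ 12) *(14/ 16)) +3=13.77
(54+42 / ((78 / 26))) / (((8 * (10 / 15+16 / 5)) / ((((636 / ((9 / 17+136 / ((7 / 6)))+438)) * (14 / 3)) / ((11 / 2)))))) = 15010660 / 7024061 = 2.14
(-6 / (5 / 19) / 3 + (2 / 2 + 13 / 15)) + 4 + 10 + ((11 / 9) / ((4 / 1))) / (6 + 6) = 17911 / 2160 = 8.29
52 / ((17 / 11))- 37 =-57 / 17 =-3.35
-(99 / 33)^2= -9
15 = 15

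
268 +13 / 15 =4033 / 15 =268.87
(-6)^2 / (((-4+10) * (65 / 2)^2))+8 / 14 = 17068 / 29575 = 0.58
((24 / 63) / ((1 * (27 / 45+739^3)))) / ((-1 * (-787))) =20 / 16675057939323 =0.00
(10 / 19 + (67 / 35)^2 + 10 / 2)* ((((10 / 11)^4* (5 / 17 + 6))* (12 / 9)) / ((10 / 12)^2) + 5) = 141136856732 / 1158615535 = 121.82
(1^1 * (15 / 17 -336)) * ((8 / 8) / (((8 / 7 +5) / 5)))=-199395 / 731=-272.77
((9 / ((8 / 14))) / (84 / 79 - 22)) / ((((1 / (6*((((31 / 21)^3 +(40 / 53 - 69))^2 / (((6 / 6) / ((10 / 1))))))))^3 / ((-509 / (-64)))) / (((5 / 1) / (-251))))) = 3321683377696911934458015451567089663663033437695000 / 1706386632342240468788516894086311813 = 1946618260327944.48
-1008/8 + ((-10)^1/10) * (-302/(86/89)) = 8021/43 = 186.53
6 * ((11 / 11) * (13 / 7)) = 78 / 7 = 11.14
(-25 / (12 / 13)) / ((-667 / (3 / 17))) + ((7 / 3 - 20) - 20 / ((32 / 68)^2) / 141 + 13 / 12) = -440416223 / 25580784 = -17.22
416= 416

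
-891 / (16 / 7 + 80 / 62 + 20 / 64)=-3093552 / 13501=-229.14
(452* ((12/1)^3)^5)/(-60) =-580331145976086528/5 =-116066229195217305.60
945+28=973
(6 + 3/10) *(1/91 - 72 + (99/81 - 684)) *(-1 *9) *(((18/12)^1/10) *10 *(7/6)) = 19471851/260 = 74891.73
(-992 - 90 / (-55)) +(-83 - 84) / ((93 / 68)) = -1138058 / 1023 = -1112.47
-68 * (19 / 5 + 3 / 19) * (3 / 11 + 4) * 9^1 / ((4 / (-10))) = 5407632 / 209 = 25873.84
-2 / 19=-0.11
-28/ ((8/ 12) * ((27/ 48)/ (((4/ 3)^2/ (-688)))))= 224/ 1161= 0.19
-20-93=-113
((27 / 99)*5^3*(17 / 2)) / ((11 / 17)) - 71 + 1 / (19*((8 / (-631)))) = 6854317 / 18392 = 372.68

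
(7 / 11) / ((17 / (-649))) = -413 / 17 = -24.29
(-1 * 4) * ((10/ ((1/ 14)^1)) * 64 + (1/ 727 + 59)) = -26227256/ 727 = -36076.01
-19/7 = -2.71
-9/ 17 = -0.53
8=8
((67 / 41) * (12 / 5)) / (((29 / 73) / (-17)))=-997764 / 5945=-167.83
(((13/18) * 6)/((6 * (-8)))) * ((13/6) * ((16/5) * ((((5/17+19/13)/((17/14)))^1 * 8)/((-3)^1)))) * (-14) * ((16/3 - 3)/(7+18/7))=-193770304/23526045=-8.24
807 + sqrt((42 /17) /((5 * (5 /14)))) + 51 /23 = 14 * sqrt(51) /85 + 18612 /23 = 810.39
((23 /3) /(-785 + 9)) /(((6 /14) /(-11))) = 1771 /6984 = 0.25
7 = 7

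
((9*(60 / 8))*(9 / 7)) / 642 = 405 / 2996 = 0.14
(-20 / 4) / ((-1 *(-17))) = -5 / 17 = -0.29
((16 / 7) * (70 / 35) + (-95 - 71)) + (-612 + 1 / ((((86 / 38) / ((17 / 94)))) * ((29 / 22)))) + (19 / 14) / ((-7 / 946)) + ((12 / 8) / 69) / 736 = -93026428563167 / 97229048896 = -956.78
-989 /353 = -2.80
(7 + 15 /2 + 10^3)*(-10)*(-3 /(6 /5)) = 50725 /2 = 25362.50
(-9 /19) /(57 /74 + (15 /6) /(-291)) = -96903 /155819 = -0.62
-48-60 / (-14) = -306 / 7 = -43.71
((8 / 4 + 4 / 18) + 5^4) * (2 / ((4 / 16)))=45160 / 9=5017.78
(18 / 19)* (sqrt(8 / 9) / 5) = 0.18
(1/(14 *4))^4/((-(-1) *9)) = 1/88510464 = 0.00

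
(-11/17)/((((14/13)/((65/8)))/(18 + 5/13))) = -89.75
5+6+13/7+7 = 139/7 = 19.86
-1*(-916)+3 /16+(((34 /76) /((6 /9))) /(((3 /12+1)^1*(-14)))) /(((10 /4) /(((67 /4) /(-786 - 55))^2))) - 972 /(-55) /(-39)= 1231825453835897 /1345177733900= 915.73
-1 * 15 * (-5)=75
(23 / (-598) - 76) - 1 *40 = -3017 / 26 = -116.04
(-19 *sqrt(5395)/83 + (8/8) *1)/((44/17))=17/44 - 323 *sqrt(5395)/3652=-6.11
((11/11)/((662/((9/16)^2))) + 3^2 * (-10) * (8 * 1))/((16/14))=-854138313/1355776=-630.00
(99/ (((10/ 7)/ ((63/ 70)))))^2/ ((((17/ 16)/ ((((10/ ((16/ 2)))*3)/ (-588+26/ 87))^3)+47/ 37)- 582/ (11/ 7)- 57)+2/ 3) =-281492883199219923/ 295982381609630180000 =-0.00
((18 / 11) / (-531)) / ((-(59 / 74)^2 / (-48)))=-525696 / 2259169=-0.23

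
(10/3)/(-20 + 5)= -0.22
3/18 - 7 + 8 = 7/6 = 1.17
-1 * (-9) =9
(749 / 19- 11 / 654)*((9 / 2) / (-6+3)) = -489637 / 8284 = -59.11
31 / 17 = 1.82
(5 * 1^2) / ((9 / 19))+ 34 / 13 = 1541 / 117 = 13.17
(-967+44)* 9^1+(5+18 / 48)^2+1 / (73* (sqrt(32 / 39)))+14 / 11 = -5826893 / 704+sqrt(78) / 584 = -8276.82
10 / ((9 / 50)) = 500 / 9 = 55.56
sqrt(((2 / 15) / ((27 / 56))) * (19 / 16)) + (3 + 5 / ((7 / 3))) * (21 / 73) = sqrt(665) / 45 + 108 / 73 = 2.05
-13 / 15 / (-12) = 13 / 180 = 0.07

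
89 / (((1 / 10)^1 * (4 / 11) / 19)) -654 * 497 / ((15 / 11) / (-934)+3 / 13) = -27992328859 / 20418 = -1370963.31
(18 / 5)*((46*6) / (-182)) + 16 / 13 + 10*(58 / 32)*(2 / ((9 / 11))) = 50497 / 1260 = 40.08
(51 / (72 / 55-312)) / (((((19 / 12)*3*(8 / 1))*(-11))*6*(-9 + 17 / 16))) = -85 / 10308336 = -0.00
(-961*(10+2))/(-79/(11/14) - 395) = 42284/1817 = 23.27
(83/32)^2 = 6889/1024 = 6.73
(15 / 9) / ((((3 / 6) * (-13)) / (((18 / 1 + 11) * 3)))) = -290 / 13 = -22.31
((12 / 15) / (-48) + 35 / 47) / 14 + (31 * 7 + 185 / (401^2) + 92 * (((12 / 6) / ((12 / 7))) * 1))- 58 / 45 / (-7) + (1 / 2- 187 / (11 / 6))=4248440129347 / 19045270440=223.07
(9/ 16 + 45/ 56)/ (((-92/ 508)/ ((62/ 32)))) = -602361/ 41216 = -14.61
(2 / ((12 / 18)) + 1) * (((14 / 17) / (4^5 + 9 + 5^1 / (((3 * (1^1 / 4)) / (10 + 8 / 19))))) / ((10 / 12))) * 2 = 12768 / 1780495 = 0.01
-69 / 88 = -0.78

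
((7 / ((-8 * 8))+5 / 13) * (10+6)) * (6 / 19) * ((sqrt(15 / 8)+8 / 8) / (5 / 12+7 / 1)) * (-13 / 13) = -2061 * sqrt(30) / 43966 - 4122 / 21983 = -0.44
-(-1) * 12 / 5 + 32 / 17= 364 / 85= 4.28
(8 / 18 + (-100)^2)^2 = 100008889.09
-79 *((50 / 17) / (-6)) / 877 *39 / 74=0.02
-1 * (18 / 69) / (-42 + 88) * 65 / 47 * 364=-70980 / 24863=-2.85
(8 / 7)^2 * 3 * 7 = 192 / 7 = 27.43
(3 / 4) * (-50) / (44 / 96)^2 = -21600 / 121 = -178.51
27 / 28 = 0.96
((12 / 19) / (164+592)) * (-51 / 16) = -17 / 6384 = -0.00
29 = 29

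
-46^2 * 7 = -14812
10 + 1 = 11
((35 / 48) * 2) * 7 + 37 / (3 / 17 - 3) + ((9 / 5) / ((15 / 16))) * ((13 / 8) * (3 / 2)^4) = 15479 / 1200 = 12.90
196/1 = 196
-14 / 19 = -0.74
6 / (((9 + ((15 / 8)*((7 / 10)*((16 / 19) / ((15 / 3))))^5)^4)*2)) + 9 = 9.33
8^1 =8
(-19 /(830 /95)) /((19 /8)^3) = -256 /1577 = -0.16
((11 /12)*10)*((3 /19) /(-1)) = -55 /38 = -1.45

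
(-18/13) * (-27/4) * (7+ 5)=1458/13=112.15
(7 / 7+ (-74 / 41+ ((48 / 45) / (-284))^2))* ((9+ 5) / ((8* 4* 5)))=-262001383 / 3720258000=-0.07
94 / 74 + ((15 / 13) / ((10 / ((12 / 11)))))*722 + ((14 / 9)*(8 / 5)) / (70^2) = 3839658539 / 41666625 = 92.15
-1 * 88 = -88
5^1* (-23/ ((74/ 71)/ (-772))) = 3151690/ 37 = 85180.81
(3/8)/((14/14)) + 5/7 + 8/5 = 753/280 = 2.69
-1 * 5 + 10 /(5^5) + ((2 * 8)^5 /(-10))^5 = -39614081257132168796771990783 /3125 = -12676506002282294014967040.00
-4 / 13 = -0.31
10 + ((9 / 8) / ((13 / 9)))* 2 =601 / 52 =11.56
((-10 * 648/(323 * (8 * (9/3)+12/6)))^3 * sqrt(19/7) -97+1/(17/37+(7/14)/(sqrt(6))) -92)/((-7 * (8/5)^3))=8303765625 * sqrt(133)/3627719537351+171125 * sqrt(6)/9976064+129633375/19952128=6.57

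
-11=-11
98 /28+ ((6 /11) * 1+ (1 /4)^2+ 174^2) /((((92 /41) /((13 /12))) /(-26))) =-380044.72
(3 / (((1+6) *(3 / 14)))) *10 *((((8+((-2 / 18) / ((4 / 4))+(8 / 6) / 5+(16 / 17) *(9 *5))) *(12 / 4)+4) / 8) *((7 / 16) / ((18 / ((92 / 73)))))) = 6385099 / 536112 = 11.91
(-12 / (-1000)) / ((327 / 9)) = 9 / 27250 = 0.00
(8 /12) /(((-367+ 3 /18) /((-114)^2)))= -51984 /2201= -23.62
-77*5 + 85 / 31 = -11850 / 31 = -382.26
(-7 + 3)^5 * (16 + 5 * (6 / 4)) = -24064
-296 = -296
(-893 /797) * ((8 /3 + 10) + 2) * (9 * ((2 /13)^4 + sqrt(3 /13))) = -117876 * sqrt(39) /10361 - 1886016 /22763117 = -71.13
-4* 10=-40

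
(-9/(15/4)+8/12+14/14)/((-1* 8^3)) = 11/7680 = 0.00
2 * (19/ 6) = 19/ 3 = 6.33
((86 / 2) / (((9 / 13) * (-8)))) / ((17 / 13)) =-7267 / 1224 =-5.94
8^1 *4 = 32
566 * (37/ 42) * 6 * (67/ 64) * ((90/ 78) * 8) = 10523355/ 364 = 28910.32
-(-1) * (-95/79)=-95/79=-1.20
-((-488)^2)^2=-56712564736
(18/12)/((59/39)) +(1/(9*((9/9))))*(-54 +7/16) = -42139/8496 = -4.96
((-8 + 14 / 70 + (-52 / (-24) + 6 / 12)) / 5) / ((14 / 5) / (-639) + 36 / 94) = -770847 / 284260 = -2.71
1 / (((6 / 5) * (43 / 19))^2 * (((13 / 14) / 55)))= 8.03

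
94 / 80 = 47 / 40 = 1.18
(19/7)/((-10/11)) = -209/70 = -2.99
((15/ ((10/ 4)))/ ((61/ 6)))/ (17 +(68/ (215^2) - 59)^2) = 38461511250/ 227956474834957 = 0.00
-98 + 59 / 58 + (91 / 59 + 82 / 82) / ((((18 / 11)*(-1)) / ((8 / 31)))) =-30991975 / 318246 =-97.38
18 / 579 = 6 / 193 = 0.03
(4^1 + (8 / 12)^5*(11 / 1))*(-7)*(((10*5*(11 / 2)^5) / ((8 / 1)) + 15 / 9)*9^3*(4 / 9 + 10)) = -1315441659035 / 144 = -9135011521.08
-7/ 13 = -0.54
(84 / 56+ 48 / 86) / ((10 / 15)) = 531 / 172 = 3.09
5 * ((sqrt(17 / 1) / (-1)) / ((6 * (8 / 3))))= -5 * sqrt(17) / 16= -1.29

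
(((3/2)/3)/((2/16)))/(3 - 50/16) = -32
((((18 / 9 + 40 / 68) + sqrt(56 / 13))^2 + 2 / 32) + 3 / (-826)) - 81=-1736211247 / 24826256 + 176 *sqrt(182) / 221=-59.19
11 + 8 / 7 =85 / 7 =12.14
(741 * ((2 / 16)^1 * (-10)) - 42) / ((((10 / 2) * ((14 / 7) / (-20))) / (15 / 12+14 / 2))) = 127809 / 8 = 15976.12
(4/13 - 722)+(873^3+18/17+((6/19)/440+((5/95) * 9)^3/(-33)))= 221879928927036343/333484580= 665337896.36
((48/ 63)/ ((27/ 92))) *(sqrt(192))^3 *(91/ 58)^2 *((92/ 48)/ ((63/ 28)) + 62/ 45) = 67091734528 *sqrt(3)/ 3065445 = 37908.46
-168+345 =177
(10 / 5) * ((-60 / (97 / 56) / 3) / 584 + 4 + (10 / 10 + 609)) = 8695188 / 7081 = 1227.96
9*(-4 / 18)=-2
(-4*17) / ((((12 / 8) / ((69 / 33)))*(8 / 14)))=-5474 / 33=-165.88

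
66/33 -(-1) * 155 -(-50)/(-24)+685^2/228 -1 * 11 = 83673/38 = 2201.92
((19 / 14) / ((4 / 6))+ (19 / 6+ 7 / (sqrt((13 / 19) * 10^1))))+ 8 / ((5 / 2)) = 7 * sqrt(2470) / 130+ 3529 / 420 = 11.08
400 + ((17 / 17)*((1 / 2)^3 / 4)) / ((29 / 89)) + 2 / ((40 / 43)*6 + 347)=5629192337 / 14069408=400.10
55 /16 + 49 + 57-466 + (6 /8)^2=-356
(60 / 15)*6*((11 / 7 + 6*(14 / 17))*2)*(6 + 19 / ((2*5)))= 2469.58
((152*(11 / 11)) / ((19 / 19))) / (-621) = -152 / 621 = -0.24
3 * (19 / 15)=19 / 5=3.80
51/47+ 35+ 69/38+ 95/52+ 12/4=1984109/46436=42.73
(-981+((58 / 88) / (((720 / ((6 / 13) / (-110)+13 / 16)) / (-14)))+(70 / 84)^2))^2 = 389591515844816417001 / 405394063360000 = 961019.29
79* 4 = 316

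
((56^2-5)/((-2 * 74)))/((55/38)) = -59489/4070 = -14.62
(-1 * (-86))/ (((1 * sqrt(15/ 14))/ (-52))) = -4320.36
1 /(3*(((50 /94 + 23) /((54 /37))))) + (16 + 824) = 840.02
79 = 79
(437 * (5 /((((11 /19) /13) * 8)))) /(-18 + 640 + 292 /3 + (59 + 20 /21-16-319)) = 755573 /54736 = 13.80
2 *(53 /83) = 106 /83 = 1.28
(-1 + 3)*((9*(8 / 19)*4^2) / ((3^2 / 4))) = 1024 / 19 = 53.89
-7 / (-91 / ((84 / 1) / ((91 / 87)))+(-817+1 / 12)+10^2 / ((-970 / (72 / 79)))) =14000301 / 1636322713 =0.01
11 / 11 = 1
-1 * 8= -8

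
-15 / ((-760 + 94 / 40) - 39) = 100 / 5311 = 0.02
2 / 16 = 1 / 8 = 0.12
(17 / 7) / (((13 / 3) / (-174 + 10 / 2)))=-663 / 7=-94.71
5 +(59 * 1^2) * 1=64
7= 7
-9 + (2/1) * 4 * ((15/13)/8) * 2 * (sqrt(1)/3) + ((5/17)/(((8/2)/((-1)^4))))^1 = -7211/884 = -8.16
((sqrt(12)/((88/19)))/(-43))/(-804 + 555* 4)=-19* sqrt(3)/2679072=-0.00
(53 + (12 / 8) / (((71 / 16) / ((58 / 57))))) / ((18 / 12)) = 47974 / 1349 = 35.56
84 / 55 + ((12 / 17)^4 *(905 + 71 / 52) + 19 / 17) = 13595938757 / 59717515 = 227.67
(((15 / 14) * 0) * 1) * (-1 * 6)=0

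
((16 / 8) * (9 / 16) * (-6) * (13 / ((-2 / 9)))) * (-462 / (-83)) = 729729 / 332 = 2197.98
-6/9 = -2/3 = -0.67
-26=-26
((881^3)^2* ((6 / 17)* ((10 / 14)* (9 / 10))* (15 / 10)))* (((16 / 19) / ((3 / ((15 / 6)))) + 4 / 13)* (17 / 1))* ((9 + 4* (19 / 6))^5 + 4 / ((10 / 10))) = 202905677740780103420602653118 / 15561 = 13039372645766988202596400.00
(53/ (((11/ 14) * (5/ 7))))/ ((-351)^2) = 5194/ 6776055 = 0.00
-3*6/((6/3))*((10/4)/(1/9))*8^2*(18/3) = -77760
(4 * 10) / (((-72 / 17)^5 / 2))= -7099285 / 120932352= -0.06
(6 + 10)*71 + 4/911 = 1034900/911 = 1136.00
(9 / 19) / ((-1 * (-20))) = 9 / 380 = 0.02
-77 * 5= -385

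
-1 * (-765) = 765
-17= -17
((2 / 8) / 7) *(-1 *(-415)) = 415 / 28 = 14.82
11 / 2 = 5.50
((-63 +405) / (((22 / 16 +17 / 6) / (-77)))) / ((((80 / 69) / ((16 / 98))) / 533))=-1660260888 / 3535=-469663.62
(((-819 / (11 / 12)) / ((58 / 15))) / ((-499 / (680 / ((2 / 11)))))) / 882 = 198900 / 101297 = 1.96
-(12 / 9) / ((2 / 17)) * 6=-68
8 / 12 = 2 / 3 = 0.67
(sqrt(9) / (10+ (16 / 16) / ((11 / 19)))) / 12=11 / 516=0.02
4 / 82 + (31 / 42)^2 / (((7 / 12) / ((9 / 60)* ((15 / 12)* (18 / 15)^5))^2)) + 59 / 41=232245247663 / 137333984375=1.69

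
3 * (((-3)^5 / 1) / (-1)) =729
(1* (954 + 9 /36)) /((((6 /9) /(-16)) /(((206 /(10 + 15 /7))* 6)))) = -198148104 /85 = -2331154.16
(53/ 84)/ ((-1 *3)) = -53/ 252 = -0.21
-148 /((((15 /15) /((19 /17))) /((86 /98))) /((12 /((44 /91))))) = -4715724 /1309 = -3602.54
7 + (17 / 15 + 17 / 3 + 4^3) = 77.80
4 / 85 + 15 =1279 / 85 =15.05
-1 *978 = -978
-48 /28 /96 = -1 /56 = -0.02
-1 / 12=-0.08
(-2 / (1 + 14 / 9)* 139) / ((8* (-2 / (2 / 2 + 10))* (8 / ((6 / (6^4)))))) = 1529 / 35328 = 0.04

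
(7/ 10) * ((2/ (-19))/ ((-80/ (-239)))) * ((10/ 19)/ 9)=-1673/ 129960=-0.01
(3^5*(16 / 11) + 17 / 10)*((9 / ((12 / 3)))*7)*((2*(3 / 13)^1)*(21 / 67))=155056923 / 191620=809.19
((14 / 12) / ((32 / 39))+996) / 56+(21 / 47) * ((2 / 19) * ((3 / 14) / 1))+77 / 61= 19.08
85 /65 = 1.31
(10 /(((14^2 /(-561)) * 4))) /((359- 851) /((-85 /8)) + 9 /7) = -79475 /528584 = -0.15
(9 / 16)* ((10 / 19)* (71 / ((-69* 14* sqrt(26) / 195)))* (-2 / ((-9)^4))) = 1775* sqrt(26) / 35680176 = 0.00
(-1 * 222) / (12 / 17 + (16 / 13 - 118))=8177 / 4275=1.91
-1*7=-7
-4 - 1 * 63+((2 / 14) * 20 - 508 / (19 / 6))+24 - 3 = -27074 / 133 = -203.56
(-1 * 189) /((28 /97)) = -2619 /4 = -654.75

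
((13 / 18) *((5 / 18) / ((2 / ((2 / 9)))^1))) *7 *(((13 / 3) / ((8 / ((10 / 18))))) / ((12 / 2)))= 29575 / 3779136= 0.01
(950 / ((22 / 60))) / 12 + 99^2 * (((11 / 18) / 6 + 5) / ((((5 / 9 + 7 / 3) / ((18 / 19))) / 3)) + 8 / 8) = 33868343 / 572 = 59210.39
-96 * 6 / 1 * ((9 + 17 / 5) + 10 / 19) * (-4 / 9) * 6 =1886208 / 95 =19854.82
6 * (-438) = -2628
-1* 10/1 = -10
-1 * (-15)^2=-225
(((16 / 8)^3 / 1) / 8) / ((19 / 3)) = 3 / 19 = 0.16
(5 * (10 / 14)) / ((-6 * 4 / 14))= -25 / 12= -2.08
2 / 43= 0.05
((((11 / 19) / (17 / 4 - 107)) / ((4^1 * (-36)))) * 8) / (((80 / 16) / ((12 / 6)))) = 44 / 351405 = 0.00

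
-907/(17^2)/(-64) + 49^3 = 2176036811/18496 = 117649.05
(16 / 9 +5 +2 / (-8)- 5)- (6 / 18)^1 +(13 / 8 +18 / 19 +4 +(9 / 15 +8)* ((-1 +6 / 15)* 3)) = -263791 / 34200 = -7.71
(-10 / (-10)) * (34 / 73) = 34 / 73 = 0.47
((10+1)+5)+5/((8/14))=99/4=24.75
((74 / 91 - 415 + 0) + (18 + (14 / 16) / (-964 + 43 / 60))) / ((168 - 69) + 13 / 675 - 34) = -6.09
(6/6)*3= 3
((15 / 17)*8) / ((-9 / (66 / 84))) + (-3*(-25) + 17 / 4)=112289 / 1428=78.63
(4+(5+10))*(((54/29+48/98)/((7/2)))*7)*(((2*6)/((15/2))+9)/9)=2243596/21315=105.26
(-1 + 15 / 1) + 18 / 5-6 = 58 / 5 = 11.60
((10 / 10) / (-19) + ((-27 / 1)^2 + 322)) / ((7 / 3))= 59904 / 133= 450.41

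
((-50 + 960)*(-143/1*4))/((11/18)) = -851760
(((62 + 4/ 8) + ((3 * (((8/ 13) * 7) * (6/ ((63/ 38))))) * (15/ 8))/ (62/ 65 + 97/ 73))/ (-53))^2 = 4778923905625/ 1318101463396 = 3.63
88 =88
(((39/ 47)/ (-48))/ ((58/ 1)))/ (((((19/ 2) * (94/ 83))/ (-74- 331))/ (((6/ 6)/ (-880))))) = -87399/ 6855039488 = -0.00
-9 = -9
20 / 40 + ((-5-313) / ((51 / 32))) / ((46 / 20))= -67449 / 782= -86.25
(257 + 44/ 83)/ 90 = 2.86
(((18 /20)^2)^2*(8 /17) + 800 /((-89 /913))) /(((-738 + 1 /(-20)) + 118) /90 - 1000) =558734978556 /68554067825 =8.15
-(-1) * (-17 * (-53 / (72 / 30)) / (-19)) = -19.76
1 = 1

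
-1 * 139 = -139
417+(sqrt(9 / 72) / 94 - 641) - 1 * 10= -234+sqrt(2) / 376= -234.00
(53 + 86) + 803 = 942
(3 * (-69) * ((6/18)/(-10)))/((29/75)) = 1035/58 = 17.84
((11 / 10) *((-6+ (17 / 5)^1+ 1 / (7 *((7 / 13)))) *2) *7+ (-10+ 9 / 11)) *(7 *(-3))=260661 / 275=947.86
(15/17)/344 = 15/5848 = 0.00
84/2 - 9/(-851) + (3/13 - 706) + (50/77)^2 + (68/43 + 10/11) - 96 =-2134669438024/2820478661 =-756.85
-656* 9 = -5904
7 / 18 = 0.39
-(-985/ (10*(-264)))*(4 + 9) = -2561/ 528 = -4.85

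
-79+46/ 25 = -1929/ 25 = -77.16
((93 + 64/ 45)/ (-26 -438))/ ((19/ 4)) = -4249/ 99180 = -0.04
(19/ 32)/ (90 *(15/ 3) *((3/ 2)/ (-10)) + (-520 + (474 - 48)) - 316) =-19/ 15280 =-0.00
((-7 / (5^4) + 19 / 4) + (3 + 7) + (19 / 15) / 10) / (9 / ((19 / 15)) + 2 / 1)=2118329 / 1297500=1.63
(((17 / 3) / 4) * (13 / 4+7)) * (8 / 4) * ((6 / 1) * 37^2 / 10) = 954193 / 40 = 23854.82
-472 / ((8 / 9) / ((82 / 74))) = -21771 / 37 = -588.41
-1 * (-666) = 666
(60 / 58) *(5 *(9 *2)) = 2700 / 29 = 93.10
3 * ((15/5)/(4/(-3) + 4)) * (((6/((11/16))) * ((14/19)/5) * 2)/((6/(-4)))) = -6048/1045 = -5.79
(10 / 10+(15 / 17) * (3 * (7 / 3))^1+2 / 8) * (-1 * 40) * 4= -20200 / 17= -1188.24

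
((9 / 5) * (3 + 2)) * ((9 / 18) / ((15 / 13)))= 39 / 10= 3.90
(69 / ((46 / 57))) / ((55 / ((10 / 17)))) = 171 / 187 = 0.91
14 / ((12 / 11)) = 77 / 6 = 12.83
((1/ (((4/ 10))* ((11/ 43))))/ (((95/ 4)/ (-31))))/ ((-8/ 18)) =11997/ 418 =28.70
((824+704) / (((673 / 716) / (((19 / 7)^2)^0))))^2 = 1196941026304 / 452929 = 2642668.11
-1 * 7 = -7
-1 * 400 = -400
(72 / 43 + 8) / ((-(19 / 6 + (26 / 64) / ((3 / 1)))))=-39936 / 13631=-2.93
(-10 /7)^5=-100000 /16807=-5.95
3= 3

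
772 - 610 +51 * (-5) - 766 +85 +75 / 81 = -20873 / 27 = -773.07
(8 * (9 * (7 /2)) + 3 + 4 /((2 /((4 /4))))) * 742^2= 141494948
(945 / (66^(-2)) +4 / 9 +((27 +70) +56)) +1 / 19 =703934068 / 171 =4116573.50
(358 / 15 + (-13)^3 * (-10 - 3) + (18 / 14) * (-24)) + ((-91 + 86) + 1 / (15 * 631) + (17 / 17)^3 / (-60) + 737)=1552274771 / 53004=29285.99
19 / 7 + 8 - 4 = 47 / 7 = 6.71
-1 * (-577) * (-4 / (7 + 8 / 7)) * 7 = -113092 / 57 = -1984.07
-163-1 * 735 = -898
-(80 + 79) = -159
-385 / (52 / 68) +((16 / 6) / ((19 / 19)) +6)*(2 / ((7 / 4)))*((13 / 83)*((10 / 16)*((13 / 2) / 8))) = -91120675 / 181272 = -502.67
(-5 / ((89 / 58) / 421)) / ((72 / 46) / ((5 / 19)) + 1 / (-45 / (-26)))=-63181575 / 300553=-210.22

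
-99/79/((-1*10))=99/790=0.13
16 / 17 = 0.94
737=737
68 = 68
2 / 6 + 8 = 25 / 3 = 8.33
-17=-17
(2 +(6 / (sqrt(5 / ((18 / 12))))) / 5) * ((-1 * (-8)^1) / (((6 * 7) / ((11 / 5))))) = 44 * sqrt(30) / 875 +88 / 105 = 1.11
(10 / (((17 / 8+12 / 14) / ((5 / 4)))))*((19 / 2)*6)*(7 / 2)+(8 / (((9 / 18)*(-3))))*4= 408262 / 501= 814.89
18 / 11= 1.64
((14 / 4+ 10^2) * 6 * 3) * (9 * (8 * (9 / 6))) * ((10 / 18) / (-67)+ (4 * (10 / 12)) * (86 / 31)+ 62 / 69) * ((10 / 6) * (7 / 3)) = 16475269860 / 2077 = 7932243.55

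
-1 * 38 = -38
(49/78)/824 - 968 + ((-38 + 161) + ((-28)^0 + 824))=-1285391/64272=-20.00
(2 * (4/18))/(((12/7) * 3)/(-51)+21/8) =3808/21627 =0.18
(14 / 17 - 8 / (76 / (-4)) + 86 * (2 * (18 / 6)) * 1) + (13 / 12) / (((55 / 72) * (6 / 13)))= 520.32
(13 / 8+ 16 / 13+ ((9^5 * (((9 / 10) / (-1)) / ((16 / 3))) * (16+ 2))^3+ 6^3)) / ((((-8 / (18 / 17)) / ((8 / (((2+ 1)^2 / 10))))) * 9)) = 754266928755801.07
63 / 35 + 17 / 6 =139 / 30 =4.63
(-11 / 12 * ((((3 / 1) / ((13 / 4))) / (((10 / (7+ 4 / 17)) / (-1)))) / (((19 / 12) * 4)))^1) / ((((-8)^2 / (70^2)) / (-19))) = -994455 / 7072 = -140.62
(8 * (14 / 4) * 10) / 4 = 70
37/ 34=1.09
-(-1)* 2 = 2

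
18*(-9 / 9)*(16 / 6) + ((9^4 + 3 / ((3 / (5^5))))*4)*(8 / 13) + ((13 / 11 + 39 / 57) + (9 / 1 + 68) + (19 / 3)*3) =64915454 / 2717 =23892.33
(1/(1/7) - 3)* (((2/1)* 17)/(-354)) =-68/177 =-0.38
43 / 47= 0.91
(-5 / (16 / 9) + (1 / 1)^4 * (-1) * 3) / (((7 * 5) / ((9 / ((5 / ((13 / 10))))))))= -10881 / 28000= -0.39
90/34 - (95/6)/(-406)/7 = 768955/289884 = 2.65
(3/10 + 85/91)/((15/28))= 2246/975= 2.30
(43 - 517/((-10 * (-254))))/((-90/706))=-38372159/114300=-335.71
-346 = -346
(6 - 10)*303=-1212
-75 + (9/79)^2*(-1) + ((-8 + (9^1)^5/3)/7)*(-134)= -376710.73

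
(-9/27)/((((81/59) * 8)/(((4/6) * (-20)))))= 295/729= 0.40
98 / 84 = 7 / 6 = 1.17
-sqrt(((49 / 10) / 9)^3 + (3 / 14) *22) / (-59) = 0.04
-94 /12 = -47 /6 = -7.83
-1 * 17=-17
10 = 10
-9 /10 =-0.90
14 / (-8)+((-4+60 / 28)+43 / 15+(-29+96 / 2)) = 7669 / 420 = 18.26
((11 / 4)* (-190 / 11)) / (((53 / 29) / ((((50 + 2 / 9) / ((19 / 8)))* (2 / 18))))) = -262160 / 4293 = -61.07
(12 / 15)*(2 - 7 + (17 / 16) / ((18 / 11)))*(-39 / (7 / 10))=2327 / 12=193.92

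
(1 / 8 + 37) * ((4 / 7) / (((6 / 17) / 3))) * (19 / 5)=95931 / 140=685.22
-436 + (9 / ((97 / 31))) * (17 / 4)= -164425 / 388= -423.78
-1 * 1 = -1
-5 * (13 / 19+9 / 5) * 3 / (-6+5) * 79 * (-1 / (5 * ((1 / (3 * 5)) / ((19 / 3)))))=-55932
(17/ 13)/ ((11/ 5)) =85/ 143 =0.59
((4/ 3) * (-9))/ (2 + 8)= -6/ 5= -1.20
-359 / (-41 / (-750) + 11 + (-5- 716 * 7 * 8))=269250 / 30067459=0.01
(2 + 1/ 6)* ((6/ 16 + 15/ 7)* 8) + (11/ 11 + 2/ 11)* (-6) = 5629/ 154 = 36.55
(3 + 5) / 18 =4 / 9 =0.44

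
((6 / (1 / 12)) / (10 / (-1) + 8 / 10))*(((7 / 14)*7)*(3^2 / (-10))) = 567 / 23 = 24.65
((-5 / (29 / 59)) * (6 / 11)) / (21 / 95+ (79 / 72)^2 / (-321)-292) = 279812361600 / 14714443748609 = 0.02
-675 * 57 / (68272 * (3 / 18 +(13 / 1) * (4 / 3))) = -7695 / 238952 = -0.03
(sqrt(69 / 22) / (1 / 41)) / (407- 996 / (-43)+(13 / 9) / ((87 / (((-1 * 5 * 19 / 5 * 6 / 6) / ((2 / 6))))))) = 460143 * sqrt(1518) / 105976112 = 0.17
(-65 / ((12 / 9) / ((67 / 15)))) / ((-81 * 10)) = 871 / 3240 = 0.27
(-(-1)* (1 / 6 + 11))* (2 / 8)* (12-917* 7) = -429269 / 24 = -17886.21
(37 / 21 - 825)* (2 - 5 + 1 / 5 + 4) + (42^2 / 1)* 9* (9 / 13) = 4551452 / 455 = 10003.19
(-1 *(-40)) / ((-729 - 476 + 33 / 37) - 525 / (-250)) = -14800 / 444743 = -0.03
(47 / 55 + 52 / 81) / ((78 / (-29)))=-193343 / 347490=-0.56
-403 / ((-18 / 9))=403 / 2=201.50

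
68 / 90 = 34 / 45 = 0.76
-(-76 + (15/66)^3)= 809123/10648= 75.99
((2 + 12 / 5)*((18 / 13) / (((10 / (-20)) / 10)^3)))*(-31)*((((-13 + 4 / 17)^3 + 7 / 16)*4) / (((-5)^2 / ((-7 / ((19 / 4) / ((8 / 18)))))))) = 399539936029696 / 1213511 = 329242945.49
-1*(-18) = 18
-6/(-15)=2/5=0.40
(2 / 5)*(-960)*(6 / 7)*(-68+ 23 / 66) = 1714560 / 77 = 22267.01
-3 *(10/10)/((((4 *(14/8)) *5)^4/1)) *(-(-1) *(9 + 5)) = -6/214375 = -0.00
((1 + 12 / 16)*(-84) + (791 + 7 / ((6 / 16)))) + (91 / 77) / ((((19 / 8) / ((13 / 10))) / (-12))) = 2053124 / 3135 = 654.90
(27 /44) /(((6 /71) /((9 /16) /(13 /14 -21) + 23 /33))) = 10570125 /2176064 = 4.86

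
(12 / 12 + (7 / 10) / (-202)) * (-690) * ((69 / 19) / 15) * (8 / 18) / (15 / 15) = -709918 / 9595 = -73.99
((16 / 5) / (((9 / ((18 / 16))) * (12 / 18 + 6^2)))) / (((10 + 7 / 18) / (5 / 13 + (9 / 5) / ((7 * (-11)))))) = 97632 / 257382125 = 0.00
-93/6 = -15.50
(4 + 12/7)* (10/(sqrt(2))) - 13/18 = -13/18 + 200* sqrt(2)/7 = 39.68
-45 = -45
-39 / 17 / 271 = -39 / 4607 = -0.01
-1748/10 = -874/5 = -174.80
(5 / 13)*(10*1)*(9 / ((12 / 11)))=825 / 26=31.73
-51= -51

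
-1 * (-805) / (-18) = -805 / 18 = -44.72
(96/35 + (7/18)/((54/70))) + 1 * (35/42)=34703/8505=4.08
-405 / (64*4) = -405 / 256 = -1.58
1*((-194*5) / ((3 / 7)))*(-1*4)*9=81480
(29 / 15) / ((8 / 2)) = 29 / 60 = 0.48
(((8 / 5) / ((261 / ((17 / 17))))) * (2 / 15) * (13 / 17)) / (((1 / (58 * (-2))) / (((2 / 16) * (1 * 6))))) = -208 / 3825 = -0.05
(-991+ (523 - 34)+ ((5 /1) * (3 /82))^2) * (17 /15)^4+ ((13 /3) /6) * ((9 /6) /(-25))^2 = -828.14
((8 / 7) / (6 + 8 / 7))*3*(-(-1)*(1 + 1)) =24 / 25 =0.96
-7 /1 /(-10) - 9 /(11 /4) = -283 /110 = -2.57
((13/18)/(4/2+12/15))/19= 65/4788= 0.01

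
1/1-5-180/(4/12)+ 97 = -447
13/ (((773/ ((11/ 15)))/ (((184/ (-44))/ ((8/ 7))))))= -2093/ 46380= -0.05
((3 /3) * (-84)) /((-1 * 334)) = 0.25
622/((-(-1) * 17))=622/17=36.59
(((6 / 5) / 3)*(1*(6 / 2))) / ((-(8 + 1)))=-2 / 15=-0.13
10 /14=0.71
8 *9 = 72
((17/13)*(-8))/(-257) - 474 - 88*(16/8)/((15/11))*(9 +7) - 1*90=-131753636/50115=-2629.03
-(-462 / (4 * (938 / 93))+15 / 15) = 2801 / 268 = 10.45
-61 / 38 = -1.61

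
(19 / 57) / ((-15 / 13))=-13 / 45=-0.29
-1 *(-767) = 767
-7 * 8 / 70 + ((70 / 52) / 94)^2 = -0.80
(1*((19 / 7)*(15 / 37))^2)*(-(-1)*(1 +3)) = 324900 / 67081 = 4.84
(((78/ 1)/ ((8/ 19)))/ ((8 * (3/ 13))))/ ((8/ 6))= 9633/ 128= 75.26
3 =3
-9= -9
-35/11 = -3.18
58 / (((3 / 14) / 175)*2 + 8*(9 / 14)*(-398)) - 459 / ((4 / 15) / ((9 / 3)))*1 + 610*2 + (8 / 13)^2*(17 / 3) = -2227022783209 / 565000124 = -3941.63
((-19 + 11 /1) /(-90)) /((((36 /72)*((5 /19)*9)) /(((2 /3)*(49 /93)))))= 14896 /564975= 0.03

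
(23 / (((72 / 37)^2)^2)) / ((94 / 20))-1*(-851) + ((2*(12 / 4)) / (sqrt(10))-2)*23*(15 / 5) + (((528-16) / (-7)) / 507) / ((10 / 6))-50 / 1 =207*sqrt(10) / 5 + 2477609995739153 / 3735533168640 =794.17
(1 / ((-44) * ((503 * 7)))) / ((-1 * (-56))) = -1 / 8675744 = -0.00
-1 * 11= -11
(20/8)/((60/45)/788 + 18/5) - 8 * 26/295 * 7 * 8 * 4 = -987398687/6279370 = -157.24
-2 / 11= -0.18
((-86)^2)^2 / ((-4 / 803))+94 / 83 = -911438671302 / 83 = -10981188810.87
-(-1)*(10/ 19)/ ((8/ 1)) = 0.07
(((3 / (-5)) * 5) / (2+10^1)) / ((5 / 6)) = -3 / 10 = -0.30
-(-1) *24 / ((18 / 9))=12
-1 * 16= -16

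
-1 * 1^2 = -1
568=568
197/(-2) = -197/2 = -98.50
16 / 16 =1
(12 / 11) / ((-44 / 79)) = -237 / 121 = -1.96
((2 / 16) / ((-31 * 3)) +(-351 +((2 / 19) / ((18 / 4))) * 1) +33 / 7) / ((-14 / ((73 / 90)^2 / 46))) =547770292063 / 1548519638400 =0.35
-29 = -29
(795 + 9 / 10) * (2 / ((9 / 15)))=2653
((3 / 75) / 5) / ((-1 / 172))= -172 / 125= -1.38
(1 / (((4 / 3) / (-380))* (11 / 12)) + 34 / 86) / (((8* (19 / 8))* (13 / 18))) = -2643714 / 116831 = -22.63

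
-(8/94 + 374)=-374.09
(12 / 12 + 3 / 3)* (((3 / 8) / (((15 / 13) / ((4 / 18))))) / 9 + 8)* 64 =415136 / 405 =1025.03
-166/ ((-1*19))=166/ 19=8.74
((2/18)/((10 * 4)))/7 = 1/2520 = 0.00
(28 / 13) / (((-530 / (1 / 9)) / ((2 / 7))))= -0.00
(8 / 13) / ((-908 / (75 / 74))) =-75 / 109187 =-0.00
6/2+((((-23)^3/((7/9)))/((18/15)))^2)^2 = 1109427861871028865873/38416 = 28879317520591130.41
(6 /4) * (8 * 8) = 96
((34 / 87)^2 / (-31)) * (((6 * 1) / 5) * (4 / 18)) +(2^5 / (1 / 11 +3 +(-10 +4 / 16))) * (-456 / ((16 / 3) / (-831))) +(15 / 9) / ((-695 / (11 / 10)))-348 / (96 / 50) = -195869373513656501 / 573368553180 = -341611.64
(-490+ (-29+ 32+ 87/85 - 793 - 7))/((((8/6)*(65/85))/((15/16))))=-245943/208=-1182.42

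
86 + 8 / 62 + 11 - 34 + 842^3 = 18505380285 / 31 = 596947751.13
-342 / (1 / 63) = -21546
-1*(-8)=8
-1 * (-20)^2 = -400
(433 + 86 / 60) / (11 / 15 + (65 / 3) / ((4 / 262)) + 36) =13033 / 43677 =0.30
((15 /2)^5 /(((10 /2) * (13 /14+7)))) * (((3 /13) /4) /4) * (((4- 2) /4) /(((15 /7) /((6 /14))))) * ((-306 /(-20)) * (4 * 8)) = 6506325 /15392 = 422.71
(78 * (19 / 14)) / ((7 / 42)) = 4446 / 7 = 635.14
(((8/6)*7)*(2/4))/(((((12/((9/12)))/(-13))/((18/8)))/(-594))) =81081/16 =5067.56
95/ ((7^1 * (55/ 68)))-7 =753/ 77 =9.78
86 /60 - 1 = 13 /30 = 0.43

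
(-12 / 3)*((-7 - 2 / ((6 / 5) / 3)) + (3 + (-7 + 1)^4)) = -5148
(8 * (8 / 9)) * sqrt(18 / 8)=32 / 3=10.67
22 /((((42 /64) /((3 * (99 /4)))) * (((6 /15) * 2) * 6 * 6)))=605 /7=86.43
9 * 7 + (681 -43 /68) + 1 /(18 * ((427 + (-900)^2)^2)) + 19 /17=299250819611150659 /401956656465348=744.49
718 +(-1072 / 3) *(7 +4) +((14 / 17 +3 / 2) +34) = -323987 / 102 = -3176.34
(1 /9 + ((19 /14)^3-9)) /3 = -157789 /74088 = -2.13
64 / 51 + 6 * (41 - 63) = -130.75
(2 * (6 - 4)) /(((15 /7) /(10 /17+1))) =2.96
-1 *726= -726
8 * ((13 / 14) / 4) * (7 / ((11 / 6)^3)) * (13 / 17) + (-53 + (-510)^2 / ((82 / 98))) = 288331180493 / 927707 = 310799.83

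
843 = 843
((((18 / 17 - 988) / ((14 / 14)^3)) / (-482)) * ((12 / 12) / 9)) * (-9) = -8389 / 4097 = -2.05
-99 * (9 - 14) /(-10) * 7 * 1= -693 /2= -346.50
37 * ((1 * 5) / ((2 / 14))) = 1295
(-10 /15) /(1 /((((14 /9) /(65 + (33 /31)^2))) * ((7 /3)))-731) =47089 /50346120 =0.00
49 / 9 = 5.44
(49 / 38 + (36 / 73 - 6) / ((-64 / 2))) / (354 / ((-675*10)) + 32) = 36489375 / 797602672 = 0.05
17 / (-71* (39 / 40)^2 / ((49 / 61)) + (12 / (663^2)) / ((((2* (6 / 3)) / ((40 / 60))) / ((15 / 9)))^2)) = -15818154206400 / 78182257752713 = -0.20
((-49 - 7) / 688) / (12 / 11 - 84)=77 / 78432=0.00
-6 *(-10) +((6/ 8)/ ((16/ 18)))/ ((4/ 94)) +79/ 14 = 38291/ 448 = 85.47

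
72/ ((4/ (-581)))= -10458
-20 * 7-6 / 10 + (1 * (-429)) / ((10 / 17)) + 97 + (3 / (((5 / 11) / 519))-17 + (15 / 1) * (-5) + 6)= 5133 / 2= 2566.50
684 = 684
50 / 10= 5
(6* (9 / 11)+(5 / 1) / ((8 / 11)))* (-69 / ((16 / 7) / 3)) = -1502613 / 1408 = -1067.20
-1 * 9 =-9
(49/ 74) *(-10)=-245/ 37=-6.62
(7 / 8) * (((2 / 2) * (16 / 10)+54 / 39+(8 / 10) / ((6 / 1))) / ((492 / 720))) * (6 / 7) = 1824 / 533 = 3.42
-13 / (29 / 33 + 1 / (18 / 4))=-1287 / 109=-11.81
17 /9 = 1.89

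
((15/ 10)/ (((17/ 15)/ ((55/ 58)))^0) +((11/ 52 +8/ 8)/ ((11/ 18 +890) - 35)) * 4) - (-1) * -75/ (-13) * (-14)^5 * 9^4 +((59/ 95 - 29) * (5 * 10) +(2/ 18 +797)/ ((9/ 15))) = -4181843376642555649/ 205418538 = -20357672765.85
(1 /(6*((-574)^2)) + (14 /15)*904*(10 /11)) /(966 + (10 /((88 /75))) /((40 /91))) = 66717572140 /85710792699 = 0.78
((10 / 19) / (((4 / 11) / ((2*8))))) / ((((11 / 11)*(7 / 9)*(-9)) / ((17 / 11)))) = -680 / 133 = -5.11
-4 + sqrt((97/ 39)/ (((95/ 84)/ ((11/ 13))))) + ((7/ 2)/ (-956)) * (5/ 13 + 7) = -12512/ 3107 + 2 * sqrt(709555)/ 1235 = -2.66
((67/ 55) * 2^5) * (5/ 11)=2144/ 121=17.72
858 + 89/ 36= 30977/ 36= 860.47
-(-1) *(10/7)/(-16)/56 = -5/3136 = -0.00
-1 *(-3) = 3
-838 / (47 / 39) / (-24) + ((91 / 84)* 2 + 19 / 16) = 72931 / 2256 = 32.33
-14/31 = -0.45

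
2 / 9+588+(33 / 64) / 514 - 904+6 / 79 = -7383944281 / 23389056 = -315.70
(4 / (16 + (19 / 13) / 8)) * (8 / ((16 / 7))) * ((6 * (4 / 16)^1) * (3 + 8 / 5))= 16744 / 2805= 5.97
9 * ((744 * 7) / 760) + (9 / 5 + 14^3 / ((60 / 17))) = 239668 / 285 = 840.94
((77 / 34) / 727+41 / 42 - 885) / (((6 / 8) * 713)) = -917751388 / 555153921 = -1.65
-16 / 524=-4 / 131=-0.03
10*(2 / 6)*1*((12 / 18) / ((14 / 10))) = 100 / 63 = 1.59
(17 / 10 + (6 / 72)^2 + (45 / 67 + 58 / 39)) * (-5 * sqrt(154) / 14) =-2424299 * sqrt(154) / 1755936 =-17.13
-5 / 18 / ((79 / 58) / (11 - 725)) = 34510 / 237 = 145.61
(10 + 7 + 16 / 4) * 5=105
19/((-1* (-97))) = 19/97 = 0.20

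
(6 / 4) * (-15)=-45 / 2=-22.50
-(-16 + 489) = -473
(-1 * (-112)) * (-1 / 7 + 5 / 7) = 64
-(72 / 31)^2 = -5184 / 961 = -5.39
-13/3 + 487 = 1448/3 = 482.67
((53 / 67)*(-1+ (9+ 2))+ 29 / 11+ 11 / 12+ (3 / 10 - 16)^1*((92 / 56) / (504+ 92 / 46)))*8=7065253 / 77385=91.30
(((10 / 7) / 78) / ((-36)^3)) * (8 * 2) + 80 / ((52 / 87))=106550635 / 796068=133.85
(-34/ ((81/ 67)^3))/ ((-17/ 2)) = 1203052/ 531441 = 2.26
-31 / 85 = -0.36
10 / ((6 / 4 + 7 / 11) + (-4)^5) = -220 / 22481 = -0.01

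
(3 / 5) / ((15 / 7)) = 7 / 25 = 0.28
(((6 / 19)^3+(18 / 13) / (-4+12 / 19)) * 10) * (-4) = 5415165 / 356668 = 15.18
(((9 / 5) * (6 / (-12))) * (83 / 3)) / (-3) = 8.30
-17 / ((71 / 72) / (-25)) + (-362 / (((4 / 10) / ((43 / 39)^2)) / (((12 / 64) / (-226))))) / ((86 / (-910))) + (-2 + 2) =4218630625 / 10012704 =421.33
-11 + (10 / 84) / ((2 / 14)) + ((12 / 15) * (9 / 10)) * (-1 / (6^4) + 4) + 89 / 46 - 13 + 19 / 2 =-366491 / 41400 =-8.85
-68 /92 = -0.74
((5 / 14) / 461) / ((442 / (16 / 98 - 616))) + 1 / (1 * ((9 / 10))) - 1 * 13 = -3739474061 / 314506647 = -11.89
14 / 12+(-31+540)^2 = 1554493 / 6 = 259082.17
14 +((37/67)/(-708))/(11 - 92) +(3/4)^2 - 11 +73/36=85918603/15369264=5.59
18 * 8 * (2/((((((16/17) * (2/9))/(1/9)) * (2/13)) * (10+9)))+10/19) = 4869/38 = 128.13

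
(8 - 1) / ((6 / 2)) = 7 / 3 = 2.33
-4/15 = -0.27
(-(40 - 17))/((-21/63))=69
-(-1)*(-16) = -16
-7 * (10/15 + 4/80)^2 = -12943/3600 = -3.60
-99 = -99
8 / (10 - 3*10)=-2 / 5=-0.40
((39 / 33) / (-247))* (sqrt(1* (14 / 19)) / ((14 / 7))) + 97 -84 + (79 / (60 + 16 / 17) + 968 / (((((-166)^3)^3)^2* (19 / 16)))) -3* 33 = -29832606332498040034760492020583269551360917 / 352199698705092355543535488625166857603072 -sqrt(266) / 7942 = -84.71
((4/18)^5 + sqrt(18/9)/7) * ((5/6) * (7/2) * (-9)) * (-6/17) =560/111537 + 45 * sqrt(2)/34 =1.88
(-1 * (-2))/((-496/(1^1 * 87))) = -87/248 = -0.35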